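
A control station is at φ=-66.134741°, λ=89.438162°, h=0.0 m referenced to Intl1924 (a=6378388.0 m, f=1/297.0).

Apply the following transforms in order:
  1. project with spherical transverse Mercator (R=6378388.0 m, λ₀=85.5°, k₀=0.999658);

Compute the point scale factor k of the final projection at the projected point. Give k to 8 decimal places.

start: φ=-66.134741°, λ=89.438162°, h=0.000 m
→ into tm (λ₀=85.5°): φ=-66.13474100°, λ−λ₀=3.93816200°
scale k = 1.00004415

1.00004415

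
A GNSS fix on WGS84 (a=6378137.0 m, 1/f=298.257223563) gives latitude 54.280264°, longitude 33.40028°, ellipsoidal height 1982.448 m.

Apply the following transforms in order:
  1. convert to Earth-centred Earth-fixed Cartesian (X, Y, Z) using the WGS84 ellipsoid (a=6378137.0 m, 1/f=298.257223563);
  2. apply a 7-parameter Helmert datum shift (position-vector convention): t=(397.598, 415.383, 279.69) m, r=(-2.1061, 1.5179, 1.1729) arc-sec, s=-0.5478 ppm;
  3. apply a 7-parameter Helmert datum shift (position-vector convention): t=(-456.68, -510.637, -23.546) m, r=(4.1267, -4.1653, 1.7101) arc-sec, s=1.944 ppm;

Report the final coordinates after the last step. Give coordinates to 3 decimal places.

X=3116402.537 m, Y=2054910.048 m, Z=5156951.306 m

start: φ=54.280264°, λ=33.400280°, h=1982.448 m
→ ECEF (a=6378137.000, f=1/298.257223563): X=3116552.1841, Y=2055009.3875, Z=5156627.8117
→ Helmert 7p (PV): X=3116974.3369, Y=2055494.0192, Z=5156860.7593
→ Helmert 7p (PV): X=3116402.5370, Y=2054910.0479, Z=5156951.3063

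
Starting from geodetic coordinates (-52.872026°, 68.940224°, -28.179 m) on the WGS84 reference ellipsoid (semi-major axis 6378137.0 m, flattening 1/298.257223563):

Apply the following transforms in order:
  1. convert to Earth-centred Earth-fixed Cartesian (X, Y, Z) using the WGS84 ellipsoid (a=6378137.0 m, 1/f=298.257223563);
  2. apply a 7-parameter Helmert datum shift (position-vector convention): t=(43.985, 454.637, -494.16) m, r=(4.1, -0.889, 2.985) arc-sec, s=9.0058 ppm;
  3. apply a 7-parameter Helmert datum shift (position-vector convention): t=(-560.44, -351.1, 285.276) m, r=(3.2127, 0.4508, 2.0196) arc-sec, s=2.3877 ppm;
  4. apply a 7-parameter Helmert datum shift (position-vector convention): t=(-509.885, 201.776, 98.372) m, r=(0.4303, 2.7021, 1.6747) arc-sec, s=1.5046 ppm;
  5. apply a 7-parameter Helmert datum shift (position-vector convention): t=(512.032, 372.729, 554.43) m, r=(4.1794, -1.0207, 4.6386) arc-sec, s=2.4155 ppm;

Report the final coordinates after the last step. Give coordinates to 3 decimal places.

X=1385628.989 m, Y=3601435.889 m, Z=-5061371.362 m

start: φ=-52.872026°, λ=68.940224°, h=-28.179 m
→ ECEF (a=6378137.000, f=1/298.257223563): X=1386350.1582, Y=3600334.0728, Z=-5061937.5359
→ Helmert 7p (PV): X=1386376.3421, Y=3600941.8156, Z=-5062399.7417
→ Helmert 7p (PV): X=1385772.8903, Y=3600691.7382, Z=-5062073.4961
→ Helmert 7p (PV): X=1385169.5416, Y=3600920.7434, Z=-5061993.3828
→ Helmert 7p (PV): X=1385628.9890, Y=3601435.8889, Z=-5061371.3624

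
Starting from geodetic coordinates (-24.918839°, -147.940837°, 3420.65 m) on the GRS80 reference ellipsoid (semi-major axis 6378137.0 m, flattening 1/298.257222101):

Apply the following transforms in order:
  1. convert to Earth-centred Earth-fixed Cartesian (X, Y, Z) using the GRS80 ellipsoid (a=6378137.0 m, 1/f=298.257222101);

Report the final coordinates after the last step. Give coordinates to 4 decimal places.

X=-4907798.9051 m, Y=-3073784.1714 m, Z=-2672364.9511 m

start: φ=-24.918839°, λ=-147.940837°, h=3420.650 m
→ ECEF (a=6378137.000, f=1/298.257222101): X=-4907798.9051, Y=-3073784.1714, Z=-2672364.9511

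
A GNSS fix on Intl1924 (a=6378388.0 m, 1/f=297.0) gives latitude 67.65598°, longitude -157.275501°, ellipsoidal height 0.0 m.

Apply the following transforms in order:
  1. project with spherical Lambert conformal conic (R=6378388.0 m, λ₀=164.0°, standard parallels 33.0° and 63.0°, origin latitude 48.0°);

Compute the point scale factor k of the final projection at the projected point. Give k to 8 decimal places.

start: φ=67.655980°, λ=-157.275501°, h=0.000 m
→ into lcc (λ₀=164.0°): φ=67.65598000°, λ−λ₀=38.72449900°
scale k = 1.03110405

1.03110405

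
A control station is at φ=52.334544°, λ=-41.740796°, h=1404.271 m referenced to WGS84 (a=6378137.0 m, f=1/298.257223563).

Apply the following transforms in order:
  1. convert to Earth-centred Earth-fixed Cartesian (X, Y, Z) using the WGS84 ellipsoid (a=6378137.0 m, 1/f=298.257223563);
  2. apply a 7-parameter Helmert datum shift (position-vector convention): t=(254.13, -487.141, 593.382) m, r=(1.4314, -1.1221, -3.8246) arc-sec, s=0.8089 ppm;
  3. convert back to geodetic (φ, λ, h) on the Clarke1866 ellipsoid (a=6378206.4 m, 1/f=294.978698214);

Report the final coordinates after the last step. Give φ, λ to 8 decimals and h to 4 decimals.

φ=52.33618360°, λ=-41.74535635°, h=2272.6734 m

start: φ=52.334544°, λ=-41.740796°, h=1404.271 m
→ ECEF (a=6378137.000, f=1/298.257223563): X=2914829.9244, Y=-2600744.0495, Z=5026747.1158
→ Helmert 7p (PV): X=2915010.8427, Y=-2601322.2253, Z=5027342.3727
→ geod (Bowring, a=6378206.400): φ=52.33618360°, λ=-41.74535635°, h=2272.6734 m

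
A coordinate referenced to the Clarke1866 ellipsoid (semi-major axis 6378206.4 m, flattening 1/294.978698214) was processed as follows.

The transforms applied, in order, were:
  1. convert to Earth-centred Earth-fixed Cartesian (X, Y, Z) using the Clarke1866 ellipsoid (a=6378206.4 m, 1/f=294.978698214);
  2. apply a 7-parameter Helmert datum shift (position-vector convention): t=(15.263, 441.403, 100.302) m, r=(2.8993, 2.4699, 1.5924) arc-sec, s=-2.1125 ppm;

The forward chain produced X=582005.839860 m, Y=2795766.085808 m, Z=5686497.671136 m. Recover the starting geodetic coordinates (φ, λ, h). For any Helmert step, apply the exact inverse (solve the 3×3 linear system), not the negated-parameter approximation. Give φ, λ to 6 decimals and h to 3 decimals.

start: X=582005.8399, Y=2795766.0858, Z=5686497.6711 m
→ Helmert⁻¹: X=581945.2963, Y=2795406.0241, Z=5686377.0573
→ geod (Bowring, a=6378206.400): φ=63.49278200°, λ=78.24017700°, h=2085.2920 m

φ=63.492782°, λ=78.240177°, h=2085.292 m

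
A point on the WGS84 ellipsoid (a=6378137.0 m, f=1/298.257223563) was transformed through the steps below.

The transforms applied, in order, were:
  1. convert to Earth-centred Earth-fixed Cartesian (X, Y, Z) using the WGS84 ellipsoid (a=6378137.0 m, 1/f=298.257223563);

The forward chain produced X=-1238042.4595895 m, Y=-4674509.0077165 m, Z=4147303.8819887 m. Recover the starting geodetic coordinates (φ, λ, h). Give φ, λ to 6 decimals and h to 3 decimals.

start: X=-1238042.4596, Y=-4674509.0077, Z=4147303.8820 m
→ geod (Bowring, a=6378137.000): φ=40.80816400°, λ=-104.83418200°, h=1502.9450 m

φ=40.808164°, λ=-104.834182°, h=1502.945 m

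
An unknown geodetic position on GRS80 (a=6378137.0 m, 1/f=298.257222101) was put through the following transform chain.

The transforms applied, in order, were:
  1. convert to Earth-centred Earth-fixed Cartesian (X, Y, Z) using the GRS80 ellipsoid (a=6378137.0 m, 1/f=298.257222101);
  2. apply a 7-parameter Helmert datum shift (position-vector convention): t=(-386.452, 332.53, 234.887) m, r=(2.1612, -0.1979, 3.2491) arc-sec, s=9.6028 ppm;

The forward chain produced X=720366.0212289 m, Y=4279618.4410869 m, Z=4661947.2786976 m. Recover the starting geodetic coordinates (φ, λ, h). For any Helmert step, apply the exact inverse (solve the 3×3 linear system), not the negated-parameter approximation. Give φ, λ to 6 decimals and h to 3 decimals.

φ=47.240945°, λ=80.438651°, h=2220.222 m

start: X=720366.0212, Y=4279618.4411, Z=4661947.2787 m
→ Helmert⁻¹: X=720817.4322, Y=4279282.3075, Z=4661622.0976
→ geod (Bowring, a=6378137.000): φ=47.24094500°, λ=80.43865100°, h=2220.2220 m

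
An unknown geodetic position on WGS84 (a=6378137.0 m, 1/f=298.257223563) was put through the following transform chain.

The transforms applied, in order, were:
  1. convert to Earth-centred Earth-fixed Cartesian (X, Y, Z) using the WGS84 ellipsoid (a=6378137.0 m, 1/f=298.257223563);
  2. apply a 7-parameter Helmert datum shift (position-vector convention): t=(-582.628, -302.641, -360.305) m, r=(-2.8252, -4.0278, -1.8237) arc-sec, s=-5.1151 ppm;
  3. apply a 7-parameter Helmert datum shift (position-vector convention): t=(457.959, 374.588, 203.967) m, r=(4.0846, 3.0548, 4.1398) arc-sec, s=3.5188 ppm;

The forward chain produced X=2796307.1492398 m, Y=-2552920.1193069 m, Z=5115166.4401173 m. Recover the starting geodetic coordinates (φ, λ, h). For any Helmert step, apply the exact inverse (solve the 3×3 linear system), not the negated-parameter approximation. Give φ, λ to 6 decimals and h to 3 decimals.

start: X=2796307.1492, Y=-2552920.1193, Z=5115166.4401 m
→ Helmert⁻¹: X=2795712.3538, Y=-2553240.5421, Z=5115036.4405
→ Helmert⁻¹: X=2796431.7464, Y=-2552996.2994, Z=5115333.3362
→ geod (Bowring, a=6378137.000): φ=53.67383900°, λ=-42.39444900°, h=13.6200 m

φ=53.673839°, λ=-42.394449°, h=13.620 m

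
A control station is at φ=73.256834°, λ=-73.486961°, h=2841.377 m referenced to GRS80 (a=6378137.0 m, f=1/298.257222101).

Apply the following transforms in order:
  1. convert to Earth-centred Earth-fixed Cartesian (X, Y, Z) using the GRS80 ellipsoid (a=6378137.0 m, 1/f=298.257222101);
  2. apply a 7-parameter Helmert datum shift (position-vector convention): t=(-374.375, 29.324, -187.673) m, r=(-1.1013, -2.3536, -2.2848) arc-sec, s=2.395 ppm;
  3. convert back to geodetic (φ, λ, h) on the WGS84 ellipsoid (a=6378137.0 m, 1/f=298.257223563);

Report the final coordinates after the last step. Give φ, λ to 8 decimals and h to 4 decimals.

start: φ=73.256834°, λ=-73.486961°, h=2841.377 m
→ ECEF (a=6378137.000, f=1/298.257222101): X=524101.4180, Y=-1767859.2607, Z=6088281.7035
→ Helmert 7p (PV): X=523639.2446, Y=-1767807.4693, Z=6088124.0314
→ geod (Bowring, a=6378137.000): φ=73.25797937°, λ=-73.50027366°, h=2638.2560 m

φ=73.25797937°, λ=-73.50027366°, h=2638.2560 m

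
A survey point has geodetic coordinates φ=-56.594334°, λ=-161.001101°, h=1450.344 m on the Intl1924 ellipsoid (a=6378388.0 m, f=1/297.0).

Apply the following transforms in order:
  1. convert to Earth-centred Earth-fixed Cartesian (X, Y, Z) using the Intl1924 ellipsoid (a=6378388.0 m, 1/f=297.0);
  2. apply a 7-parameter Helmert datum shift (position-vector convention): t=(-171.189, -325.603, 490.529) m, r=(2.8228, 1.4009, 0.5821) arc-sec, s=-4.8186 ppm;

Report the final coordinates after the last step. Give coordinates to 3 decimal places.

start: φ=-56.594334°, λ=-161.001101°, h=1450.344 m
→ ECEF (a=6378388.000, f=1/297.0): X=-3328965.8444, Y=-1146183.3104, Z=-5302483.8409
→ Helmert 7p (PV): X=-3329153.7708, Y=-1146440.2192, Z=-5301960.8378

X=-3329153.771 m, Y=-1146440.219 m, Z=-5301960.838 m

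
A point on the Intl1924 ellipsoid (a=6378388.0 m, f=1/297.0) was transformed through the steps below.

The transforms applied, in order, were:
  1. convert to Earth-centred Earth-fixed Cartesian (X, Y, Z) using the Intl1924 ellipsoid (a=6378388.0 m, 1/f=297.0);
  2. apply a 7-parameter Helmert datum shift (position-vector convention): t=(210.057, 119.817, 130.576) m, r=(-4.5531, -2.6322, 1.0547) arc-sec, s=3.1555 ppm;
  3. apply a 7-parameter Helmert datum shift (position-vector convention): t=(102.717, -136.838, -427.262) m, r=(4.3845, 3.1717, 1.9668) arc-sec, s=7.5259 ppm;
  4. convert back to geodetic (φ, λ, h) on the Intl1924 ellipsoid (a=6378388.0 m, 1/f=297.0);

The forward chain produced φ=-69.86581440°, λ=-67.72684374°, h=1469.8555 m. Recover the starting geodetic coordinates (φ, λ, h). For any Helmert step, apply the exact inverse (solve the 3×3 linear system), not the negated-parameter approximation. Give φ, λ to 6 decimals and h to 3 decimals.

start: φ=-69.865814°, λ=-67.726844°, h=1469.856 m
→ ECEF (a=6378388.000, f=1/297.0): X=834838.6840, Y=-2038266.5878, Z=-5967423.2526
→ Helmert⁻¹: X=834802.0015, Y=-2038249.2075, Z=-5966894.9209
→ Helmert⁻¹: X=834502.7415, Y=-2038235.1423, Z=-5967062.3095
→ geod (Bowring, a=6378388.000): φ=-69.86601700°, λ=-67.73462100°, h=1077.1310 m

φ=-69.866017°, λ=-67.734621°, h=1077.131 m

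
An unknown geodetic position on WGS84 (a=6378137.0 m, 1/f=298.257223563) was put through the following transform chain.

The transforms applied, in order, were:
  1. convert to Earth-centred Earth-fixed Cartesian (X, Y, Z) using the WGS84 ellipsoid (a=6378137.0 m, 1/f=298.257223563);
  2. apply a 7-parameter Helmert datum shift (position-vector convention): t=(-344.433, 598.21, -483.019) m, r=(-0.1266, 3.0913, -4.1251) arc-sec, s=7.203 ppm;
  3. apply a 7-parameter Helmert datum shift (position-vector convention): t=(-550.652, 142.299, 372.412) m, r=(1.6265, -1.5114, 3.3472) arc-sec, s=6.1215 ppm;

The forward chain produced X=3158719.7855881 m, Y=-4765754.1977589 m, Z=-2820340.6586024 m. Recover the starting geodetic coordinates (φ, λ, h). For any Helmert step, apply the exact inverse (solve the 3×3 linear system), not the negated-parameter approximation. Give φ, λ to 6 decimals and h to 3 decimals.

start: X=3158719.7856, Y=-4765754.1978, Z=-2820340.6586 m
→ Helmert⁻¹: X=3159153.0896, Y=-4765940.8307, Z=-2820681.3705
→ Helmert⁻¹: X=3159612.3546, Y=-4766439.7874, Z=-2820133.6100
→ geod (Bowring, a=6378137.000): φ=-26.40328000°, λ=-56.46010800°, h=2210.4530 m

φ=-26.403280°, λ=-56.460108°, h=2210.453 m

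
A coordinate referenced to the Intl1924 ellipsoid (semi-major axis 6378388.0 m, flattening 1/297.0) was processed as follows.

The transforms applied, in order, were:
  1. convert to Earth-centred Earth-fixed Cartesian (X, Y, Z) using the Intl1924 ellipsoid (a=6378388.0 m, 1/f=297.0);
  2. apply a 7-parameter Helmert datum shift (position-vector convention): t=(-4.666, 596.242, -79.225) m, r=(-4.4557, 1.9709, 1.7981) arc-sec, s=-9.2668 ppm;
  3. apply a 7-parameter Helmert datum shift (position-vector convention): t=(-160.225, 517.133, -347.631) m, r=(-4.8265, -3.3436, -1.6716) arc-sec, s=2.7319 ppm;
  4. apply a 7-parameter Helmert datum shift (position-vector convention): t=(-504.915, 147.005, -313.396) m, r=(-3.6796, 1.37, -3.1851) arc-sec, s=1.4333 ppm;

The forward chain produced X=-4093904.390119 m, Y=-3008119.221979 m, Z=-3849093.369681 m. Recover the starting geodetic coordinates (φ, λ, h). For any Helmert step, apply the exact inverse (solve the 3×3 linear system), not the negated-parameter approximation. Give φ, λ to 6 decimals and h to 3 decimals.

φ=-37.331557°, λ=-143.677718°, h=2941.857 m

start: X=-4093904.3901, Y=-3008119.2220, Z=-3849093.3697 m
→ Helmert⁻¹: X=-4093321.5913, Y=-3008256.4630, Z=-3848855.3098
→ Helmert⁻¹: X=-4093188.1863, Y=-3008708.4950, Z=-3848501.2159
→ Helmert⁻¹: X=-4093210.9102, Y=-3009213.8056, Z=-3848561.7698
→ geod (Bowring, a=6378388.000): φ=-37.33155700°, λ=-143.67771800°, h=2941.8570 m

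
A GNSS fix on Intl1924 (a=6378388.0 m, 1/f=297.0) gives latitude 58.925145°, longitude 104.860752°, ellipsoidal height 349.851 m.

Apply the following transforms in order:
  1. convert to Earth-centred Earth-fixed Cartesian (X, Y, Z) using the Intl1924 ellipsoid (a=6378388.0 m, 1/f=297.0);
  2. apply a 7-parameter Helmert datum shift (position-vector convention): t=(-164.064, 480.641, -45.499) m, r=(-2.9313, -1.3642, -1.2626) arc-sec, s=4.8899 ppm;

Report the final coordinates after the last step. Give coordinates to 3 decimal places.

start: φ=58.925145°, λ=104.860752°, h=349.851 m
→ ECEF (a=6378388.000, f=1/297.0): X=-846502.6623, Y=3190183.6967, Z=5440052.4317
→ Helmert 7p (PV): X=-846687.3173, Y=3190762.4299, Z=5439982.5983

X=-846687.317 m, Y=3190762.430 m, Z=5439982.598 m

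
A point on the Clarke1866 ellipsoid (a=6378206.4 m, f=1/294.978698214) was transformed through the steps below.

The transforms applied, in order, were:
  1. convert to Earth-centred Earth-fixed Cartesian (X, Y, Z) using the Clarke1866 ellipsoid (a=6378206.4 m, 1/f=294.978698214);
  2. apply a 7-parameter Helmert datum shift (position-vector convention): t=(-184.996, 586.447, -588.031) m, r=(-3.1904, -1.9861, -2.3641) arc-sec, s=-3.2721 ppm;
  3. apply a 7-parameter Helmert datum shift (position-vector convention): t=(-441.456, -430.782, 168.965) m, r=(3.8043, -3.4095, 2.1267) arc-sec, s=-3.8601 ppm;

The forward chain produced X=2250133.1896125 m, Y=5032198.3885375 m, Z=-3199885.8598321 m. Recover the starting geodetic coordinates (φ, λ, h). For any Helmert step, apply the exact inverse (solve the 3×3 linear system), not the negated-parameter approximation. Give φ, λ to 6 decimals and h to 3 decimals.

start: X=2250133.1896, Y=5032198.3885, Z=-3199885.8598 m
→ Helmert⁻¹: X=2250582.3232, Y=5032566.3687, Z=-3200197.1984
→ Helmert⁻¹: X=2250686.2007, Y=5032071.6723, Z=-3199563.4749
→ geod (Bowring, a=6378206.400): φ=-30.30105800°, λ=65.90254500°, h=1001.5020 m

φ=-30.301058°, λ=65.902545°, h=1001.502 m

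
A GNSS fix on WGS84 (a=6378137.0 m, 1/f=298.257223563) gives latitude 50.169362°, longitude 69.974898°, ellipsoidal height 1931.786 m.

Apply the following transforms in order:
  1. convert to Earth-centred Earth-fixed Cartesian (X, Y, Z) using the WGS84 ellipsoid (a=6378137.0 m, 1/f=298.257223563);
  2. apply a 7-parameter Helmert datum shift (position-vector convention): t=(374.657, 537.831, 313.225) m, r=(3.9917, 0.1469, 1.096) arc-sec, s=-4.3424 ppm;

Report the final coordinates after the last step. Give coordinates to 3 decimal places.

X=1402490.875 m, Y=3847535.138 m, Z=4876725.686 m

start: φ=50.169362°, λ=69.974898°, h=1931.786 m
→ ECEF (a=6378137.000, f=1/298.257223563): X=1402139.2753, Y=3847100.9307, Z=4876360.1852
→ Helmert 7p (PV): X=1402490.8749, Y=3847535.1379, Z=4876725.6864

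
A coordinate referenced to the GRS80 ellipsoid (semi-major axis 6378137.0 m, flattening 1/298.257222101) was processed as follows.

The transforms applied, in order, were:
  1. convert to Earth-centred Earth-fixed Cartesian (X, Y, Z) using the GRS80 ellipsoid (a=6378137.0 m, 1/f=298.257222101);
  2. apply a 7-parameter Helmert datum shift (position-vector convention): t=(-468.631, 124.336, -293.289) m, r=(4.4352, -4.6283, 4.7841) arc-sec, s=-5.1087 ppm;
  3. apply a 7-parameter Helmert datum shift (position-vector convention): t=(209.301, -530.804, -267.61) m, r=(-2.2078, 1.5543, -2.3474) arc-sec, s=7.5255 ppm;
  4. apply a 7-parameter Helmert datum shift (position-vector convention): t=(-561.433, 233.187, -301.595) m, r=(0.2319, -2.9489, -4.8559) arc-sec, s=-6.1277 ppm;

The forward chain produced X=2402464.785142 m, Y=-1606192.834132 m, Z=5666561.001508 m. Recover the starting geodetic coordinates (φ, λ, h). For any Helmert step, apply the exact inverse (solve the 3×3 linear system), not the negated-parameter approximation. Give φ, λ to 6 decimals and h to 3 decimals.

φ=63.131807°, λ=-33.749614°, h=852.646 m

start: X=2402464.7851, Y=-1606192.8341, Z=5666561.0015 m
→ Helmert⁻¹: X=2403159.7779, Y=-1606372.9184, Z=5666864.7704
→ Helmert⁻¹: X=2402907.9651, Y=-1605863.3423, Z=5667090.6510
→ Helmert⁻¹: X=2403478.7949, Y=-1605929.7662, Z=5667393.4938
→ geod (Bowring, a=6378137.000): φ=63.13180700°, λ=-33.74961400°, h=852.6460 m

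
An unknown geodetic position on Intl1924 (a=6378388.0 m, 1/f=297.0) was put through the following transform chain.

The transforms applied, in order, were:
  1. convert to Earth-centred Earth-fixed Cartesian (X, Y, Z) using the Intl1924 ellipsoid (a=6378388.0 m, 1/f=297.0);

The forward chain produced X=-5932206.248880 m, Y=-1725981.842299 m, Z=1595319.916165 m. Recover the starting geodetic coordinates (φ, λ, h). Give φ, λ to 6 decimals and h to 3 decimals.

start: X=-5932206.2489, Y=-1725981.8423, Z=1595319.9162 m
→ geod (Bowring, a=6378388.000): φ=14.57230800°, λ=-163.77758800°, h=3801.6640 m

φ=14.572308°, λ=-163.777588°, h=3801.664 m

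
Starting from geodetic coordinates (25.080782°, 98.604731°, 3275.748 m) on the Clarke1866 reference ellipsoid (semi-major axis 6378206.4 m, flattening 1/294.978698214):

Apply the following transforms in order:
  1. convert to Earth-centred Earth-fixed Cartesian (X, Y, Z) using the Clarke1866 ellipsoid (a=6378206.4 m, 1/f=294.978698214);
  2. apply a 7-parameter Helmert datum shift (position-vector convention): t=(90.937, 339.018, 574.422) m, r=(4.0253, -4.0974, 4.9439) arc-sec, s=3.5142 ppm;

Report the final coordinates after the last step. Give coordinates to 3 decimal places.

start: φ=25.080782°, λ=98.604731°, h=3275.748 m
→ ECEF (a=6378206.400, f=1/294.978698214): X=-865279.1665, Y=5718198.4008, Z=2688416.7148
→ Helmert 7p (PV): X=-865381.7335, Y=5718484.3088, Z=2689094.9880

X=-865381.733 m, Y=5718484.309 m, Z=2689094.988 m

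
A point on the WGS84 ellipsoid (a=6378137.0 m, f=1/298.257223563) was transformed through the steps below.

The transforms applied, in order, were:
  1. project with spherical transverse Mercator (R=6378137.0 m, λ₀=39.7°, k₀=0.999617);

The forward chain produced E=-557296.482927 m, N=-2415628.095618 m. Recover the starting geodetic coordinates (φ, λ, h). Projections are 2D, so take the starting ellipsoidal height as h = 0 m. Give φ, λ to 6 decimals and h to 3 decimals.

φ=-21.621433°, λ=34.318518°, h=0.000 m

start: E=-557296.4829, N=-2415628.0956 m
→ tm⁻¹: φ=-21.62143300°, λ=34.31851800°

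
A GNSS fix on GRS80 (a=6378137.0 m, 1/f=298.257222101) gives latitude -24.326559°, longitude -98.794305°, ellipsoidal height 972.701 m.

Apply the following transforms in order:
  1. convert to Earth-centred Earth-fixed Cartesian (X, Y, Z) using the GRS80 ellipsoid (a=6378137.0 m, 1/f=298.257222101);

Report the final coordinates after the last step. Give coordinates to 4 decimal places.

start: φ=-24.326559°, λ=-98.794305°, h=972.701 m
→ ECEF (a=6378137.000, f=1/298.257222101): X=-889198.6006, Y=-5747652.2538, Z=-2611684.8263

X=-889198.6006 m, Y=-5747652.2538 m, Z=-2611684.8263 m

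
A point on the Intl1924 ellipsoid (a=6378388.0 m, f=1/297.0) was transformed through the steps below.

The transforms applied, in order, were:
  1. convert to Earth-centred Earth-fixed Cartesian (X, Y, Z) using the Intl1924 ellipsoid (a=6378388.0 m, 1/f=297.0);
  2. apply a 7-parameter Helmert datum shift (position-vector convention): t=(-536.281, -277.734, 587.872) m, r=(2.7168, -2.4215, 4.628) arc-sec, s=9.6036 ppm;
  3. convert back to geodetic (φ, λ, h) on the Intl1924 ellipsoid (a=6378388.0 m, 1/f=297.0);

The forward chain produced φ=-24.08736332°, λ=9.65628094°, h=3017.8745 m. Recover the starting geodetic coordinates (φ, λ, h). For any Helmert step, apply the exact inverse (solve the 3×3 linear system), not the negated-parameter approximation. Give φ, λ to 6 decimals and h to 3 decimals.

φ=-24.090882°, λ=9.656522°, h=3721.950 m

start: φ=-24.087363°, λ=9.656281°, h=3017.875 m
→ ECEF (a=6378388.000, f=1/297.0): X=5746416.1483, Y=977740.6199, Z=-2588386.0326
→ Helmert⁻¹: X=5746888.7839, Y=977845.9164, Z=-2589029.3881
→ geod (Bowring, a=6378388.000): φ=-24.09088200°, λ=9.65652200°, h=3721.9500 m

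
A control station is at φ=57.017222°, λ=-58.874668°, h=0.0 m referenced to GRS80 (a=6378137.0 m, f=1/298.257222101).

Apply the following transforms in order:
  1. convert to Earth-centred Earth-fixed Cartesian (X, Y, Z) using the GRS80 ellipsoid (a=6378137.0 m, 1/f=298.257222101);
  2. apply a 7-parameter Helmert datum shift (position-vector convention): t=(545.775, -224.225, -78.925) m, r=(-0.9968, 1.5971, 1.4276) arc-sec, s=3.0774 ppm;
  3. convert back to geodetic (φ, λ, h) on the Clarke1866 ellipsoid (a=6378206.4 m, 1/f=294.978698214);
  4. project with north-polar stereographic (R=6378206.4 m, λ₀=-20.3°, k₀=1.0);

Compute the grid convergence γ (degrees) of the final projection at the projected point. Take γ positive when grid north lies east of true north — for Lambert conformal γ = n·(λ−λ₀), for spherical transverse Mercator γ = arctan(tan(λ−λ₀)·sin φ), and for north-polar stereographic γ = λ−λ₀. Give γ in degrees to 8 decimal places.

-38.56768881

start: φ=57.017222°, λ=-58.874668°, h=0.000 m
→ ECEF (a=6378137.000, f=1/298.257222101): X=1799050.2745, Y=-2979340.6888, Z=5326944.3898
→ Helmert 7p (PV): X=1799663.4530, Y=-2979535.8876, Z=5326882.3260
→ geod (Bowring, a=6378206.400): φ=57.01522620°, λ=-58.86768881°, h=309.3098 m
→ into stereo (λ₀=-20.3°): φ=57.01522620°, λ−λ₀=-38.56768881°
convergence γ = -38.56768881°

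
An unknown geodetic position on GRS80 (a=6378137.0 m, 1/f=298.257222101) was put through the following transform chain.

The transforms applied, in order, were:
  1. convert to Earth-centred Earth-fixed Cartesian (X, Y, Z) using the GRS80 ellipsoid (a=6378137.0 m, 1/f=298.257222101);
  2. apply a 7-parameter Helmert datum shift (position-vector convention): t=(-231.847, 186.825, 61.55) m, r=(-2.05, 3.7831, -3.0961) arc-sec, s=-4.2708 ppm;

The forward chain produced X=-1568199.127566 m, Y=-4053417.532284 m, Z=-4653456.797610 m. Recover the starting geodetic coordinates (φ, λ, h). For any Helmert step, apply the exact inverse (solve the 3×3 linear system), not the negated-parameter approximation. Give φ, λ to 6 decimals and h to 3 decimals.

φ=-47.147979°, λ=-111.145188°, h=870.752 m

start: X=-1568199.1276, Y=-4053417.5323, Z=-4653456.7976 m
→ Helmert⁻¹: X=-1567827.7795, Y=-4053598.9524, Z=-4653607.2649
→ geod (Bowring, a=6378137.000): φ=-47.14797900°, λ=-111.14518800°, h=870.7520 m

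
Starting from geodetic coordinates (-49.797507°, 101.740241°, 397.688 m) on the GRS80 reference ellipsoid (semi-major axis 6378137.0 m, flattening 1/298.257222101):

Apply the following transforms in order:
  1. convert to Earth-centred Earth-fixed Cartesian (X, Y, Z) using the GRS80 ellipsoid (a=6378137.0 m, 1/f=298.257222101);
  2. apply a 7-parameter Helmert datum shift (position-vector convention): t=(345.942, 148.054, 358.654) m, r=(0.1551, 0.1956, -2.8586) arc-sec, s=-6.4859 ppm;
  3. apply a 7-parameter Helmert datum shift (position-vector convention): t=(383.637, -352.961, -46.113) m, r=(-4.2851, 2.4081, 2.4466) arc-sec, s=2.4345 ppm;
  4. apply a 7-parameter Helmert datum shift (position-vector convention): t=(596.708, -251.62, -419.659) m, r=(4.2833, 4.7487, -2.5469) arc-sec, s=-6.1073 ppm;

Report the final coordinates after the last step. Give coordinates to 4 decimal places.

X=-838185.3358 m, Y=4038564.9632 m, Z=-4848609.9722 m

start: φ=-49.797507°, λ=101.740241°, h=397.688 m
→ ECEF (a=6378137.000, f=1/298.257222101): X=-839405.2626, Y=4039046.8764, Z=-4848585.0011
→ Helmert 7p (PV): X=-839002.4978, Y=4039184.0125, Z=-4848191.0666
→ Helmert 7p (PV): X=-838725.4159, Y=4038730.2129, Z=-4848323.1005
→ Helmert 7p (PV): X=-838185.3358, Y=4038564.9632, Z=-4848609.9722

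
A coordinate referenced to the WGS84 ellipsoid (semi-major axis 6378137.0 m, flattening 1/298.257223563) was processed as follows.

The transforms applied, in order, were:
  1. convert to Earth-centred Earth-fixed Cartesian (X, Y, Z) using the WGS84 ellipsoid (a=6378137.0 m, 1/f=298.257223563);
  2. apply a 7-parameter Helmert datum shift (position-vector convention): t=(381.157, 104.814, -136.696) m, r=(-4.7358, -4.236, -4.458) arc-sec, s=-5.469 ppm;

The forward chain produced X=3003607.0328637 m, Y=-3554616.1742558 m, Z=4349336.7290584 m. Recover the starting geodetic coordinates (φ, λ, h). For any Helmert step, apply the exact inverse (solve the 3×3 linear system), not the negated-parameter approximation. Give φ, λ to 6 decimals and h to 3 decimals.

start: X=3003607.0329, Y=-3554616.1743, Z=4349336.7291 m
→ Helmert⁻¹: X=3003408.4513, Y=-3554775.3768, Z=4349353.9154
→ geod (Bowring, a=6378137.000): φ=43.25586800°, λ=-49.80573300°, h=1614.3730 m

φ=43.255868°, λ=-49.805733°, h=1614.373 m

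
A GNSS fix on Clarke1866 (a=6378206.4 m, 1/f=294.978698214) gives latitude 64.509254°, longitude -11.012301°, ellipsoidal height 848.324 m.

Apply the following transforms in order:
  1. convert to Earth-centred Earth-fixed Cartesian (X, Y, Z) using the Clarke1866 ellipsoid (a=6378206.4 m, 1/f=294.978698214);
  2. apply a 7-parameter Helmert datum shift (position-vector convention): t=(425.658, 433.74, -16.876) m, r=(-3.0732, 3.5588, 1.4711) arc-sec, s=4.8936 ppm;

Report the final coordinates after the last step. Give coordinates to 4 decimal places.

start: φ=64.509254°, λ=-11.012301°, h=848.324 m
→ ECEF (a=6378206.400, f=1/294.978698214): X=2702232.7473, Y=-525862.9325, Z=5734948.9688
→ Helmert 7p (PV): X=2702774.3282, Y=-525327.0461, Z=5734921.3690

X=2702774.3282 m, Y=-525327.0461 m, Z=5734921.3690 m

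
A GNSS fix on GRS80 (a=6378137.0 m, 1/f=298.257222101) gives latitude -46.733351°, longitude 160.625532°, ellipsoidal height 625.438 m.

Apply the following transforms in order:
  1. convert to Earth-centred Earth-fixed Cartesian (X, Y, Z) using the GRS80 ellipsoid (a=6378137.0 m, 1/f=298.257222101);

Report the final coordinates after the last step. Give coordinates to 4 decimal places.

X=-4131726.0813 m, Y=1452941.2624 m, Z=-4621953.4322 m

start: φ=-46.733351°, λ=160.625532°, h=625.438 m
→ ECEF (a=6378137.000, f=1/298.257222101): X=-4131726.0813, Y=1452941.2624, Z=-4621953.4322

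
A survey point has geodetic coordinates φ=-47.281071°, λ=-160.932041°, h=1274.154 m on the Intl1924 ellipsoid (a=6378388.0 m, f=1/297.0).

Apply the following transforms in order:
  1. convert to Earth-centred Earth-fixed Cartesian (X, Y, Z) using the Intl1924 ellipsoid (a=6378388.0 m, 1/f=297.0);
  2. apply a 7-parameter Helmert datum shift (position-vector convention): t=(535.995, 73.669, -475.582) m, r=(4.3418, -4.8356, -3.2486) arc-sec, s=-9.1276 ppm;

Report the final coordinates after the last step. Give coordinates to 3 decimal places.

X=-4097289.663 m, Y=-1416227.180 m, Z=-4664600.940 m

start: φ=-47.281071°, λ=-160.932041°, h=1274.154 m
→ ECEF (a=6378388.000, f=1/297.0): X=-4097950.0952, Y=-1416476.4938, Z=-4664042.0430
→ Helmert 7p (PV): X=-4097289.6634, Y=-1416227.1796, Z=-4664600.9396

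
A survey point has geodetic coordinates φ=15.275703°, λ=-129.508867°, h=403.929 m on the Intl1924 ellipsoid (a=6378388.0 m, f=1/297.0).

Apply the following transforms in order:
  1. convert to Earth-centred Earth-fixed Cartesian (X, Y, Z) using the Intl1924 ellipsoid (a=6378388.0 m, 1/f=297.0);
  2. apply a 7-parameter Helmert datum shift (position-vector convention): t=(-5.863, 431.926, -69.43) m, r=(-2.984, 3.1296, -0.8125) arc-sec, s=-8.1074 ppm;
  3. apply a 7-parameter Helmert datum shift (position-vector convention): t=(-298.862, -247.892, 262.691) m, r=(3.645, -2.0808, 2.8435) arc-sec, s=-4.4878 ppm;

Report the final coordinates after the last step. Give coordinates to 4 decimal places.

X=-3915907.7774 m, Y=-4748435.7550 m, Z=1669851.2361 m

start: φ=15.275703°, λ=-129.508867°, h=403.929 m
→ ECEF (a=6378388.000, f=1/297.0): X=-3915707.6112, Y=-4748635.6895, Z=1669674.3036
→ Helmert 7p (PV): X=-3915675.0999, Y=-4748125.6854, Z=1669719.4455
→ Helmert 7p (PV): X=-3915907.7774, Y=-4748435.7550, Z=1669851.2361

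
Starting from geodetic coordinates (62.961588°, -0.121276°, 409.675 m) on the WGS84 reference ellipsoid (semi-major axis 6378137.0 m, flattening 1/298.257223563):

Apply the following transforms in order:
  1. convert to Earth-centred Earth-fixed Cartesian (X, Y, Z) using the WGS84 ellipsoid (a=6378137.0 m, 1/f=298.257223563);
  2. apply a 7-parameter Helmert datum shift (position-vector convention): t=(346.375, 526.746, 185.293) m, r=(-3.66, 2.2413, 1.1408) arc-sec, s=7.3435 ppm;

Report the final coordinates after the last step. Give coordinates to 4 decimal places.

start: φ=62.961588°, λ=-0.121276°, h=409.675 m
→ ECEF (a=6378137.000, f=1/298.257223563): X=2907332.8236, Y=-6153.8603, Z=5658398.0048
→ Helmert 7p (PV): X=2907762.0680, Y=-5510.6752, Z=5658593.3677

X=2907762.0680 m, Y=-5510.6752 m, Z=5658593.3677 m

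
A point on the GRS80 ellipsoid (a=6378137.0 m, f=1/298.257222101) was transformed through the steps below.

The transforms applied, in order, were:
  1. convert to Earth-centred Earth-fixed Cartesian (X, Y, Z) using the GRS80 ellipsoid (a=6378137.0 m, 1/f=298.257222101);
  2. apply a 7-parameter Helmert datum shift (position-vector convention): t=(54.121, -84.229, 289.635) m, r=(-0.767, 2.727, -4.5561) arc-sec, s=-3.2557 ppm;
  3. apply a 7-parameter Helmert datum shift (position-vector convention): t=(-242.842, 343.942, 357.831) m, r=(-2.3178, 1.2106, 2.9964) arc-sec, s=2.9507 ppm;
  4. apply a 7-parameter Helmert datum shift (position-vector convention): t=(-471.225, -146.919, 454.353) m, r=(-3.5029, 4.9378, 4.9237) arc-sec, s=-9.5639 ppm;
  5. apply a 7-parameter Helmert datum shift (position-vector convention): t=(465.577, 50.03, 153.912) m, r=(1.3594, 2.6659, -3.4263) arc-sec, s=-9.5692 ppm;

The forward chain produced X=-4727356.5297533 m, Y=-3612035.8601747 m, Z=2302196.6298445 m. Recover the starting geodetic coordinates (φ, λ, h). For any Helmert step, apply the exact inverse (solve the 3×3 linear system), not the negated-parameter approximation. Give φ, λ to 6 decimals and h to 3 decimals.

φ=21.270705°, λ=-142.615512°, h=3524.561 m

start: X=-4727356.5298, Y=-3612035.8602, Z=2302196.6298 m
→ Helmert⁻¹: X=-4727837.0990, Y=-3612183.8185, Z=2302027.4474
→ Helmert⁻¹: X=-4727552.4016, Y=-3611997.6787, Z=2301420.5923
→ Helmert⁻¹: X=-4727361.5912, Y=-3612288.1438, Z=2300987.6346
→ Helmert⁻¹: X=-4727381.7283, Y=-3612328.6513, Z=2300629.5574
→ geod (Bowring, a=6378137.000): φ=21.27070500°, λ=-142.61551200°, h=3524.5610 m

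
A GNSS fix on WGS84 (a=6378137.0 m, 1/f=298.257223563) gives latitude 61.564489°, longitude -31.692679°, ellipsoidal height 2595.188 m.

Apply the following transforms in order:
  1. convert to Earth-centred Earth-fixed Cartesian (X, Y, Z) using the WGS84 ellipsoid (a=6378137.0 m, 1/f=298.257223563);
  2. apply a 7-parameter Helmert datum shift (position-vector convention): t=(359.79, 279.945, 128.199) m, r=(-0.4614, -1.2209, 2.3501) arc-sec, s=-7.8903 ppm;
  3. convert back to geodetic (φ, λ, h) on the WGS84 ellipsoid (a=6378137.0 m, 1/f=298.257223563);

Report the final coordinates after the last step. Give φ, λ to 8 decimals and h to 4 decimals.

start: φ=61.564489°, λ=-31.692679°, h=2595.188 m
→ ECEF (a=6378137.000, f=1/298.257223563): X=2591945.4960, Y=-1600360.6843, Z=5587849.2365
→ Helmert 7p (PV): X=2592269.9937, Y=-1600026.0811, Z=5587952.2674
→ geod (Bowring, a=6378137.000): φ=61.56413751°, λ=-31.68411772°, h=2733.5742 m

φ=61.56413751°, λ=-31.68411772°, h=2733.5742 m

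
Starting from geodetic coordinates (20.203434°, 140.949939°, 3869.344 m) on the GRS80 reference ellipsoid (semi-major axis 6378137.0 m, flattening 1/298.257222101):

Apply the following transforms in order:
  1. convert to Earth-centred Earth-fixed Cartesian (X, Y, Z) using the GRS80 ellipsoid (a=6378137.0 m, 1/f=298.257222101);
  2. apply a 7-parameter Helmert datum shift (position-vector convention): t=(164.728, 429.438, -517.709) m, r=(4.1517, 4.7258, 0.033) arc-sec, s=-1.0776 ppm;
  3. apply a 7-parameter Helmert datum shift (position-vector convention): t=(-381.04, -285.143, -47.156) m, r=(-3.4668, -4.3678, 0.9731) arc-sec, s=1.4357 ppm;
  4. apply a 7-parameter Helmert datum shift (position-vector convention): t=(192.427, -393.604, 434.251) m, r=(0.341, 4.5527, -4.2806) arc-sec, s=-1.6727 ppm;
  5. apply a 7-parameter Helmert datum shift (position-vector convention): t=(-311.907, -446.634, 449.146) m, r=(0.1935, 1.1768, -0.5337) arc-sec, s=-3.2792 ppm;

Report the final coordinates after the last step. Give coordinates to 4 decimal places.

X=-4653330.4566 m, Y=3774142.9264 m, Z=2190650.5576 m

start: φ=20.203434°, λ=140.949939°, h=3869.344 m
→ ECEF (a=6378137.000, f=1/298.257222101): X=-4653150.3670, Y=3774783.2467, Z=2190182.4398
→ Helmert 7p (PV): X=-4652931.0488, Y=3775163.7886, Z=2189844.9592
→ Helmert 7p (PV): X=-4653382.9507, Y=3774898.9202, Z=2189638.9668
→ Helmert 7p (PV): X=-4653056.0700, Y=3774591.9532, Z=2190178.5057
→ Helmert 7p (PV): X=-4653330.4566, Y=3774142.9264, Z=2190650.5576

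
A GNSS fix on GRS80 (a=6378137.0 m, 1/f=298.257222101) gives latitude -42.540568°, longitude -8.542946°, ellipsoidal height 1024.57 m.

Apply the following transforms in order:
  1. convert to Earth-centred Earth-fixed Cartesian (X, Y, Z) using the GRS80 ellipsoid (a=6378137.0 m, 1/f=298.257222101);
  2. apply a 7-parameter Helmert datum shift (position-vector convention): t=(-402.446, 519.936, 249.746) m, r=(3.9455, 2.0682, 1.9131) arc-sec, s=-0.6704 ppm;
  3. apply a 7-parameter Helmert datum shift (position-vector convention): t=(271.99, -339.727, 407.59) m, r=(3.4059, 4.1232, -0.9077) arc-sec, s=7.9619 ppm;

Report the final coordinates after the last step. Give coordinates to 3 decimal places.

X=4654914.599 m, Y=-698931.670 m, Z=-4290267.450 m

start: φ=-42.540568°, λ=-8.542946°, h=1024.570 m
→ ECEF (a=6378137.000, f=1/298.257222101): X=4655136.4952, Y=-699282.3989, Z=-4290728.8657
→ Helmert 7p (PV): X=4654694.3914, Y=-698636.7435, Z=-4290536.2959
→ Helmert 7p (PV): X=4654914.5993, Y=-698931.6697, Z=-4290267.4502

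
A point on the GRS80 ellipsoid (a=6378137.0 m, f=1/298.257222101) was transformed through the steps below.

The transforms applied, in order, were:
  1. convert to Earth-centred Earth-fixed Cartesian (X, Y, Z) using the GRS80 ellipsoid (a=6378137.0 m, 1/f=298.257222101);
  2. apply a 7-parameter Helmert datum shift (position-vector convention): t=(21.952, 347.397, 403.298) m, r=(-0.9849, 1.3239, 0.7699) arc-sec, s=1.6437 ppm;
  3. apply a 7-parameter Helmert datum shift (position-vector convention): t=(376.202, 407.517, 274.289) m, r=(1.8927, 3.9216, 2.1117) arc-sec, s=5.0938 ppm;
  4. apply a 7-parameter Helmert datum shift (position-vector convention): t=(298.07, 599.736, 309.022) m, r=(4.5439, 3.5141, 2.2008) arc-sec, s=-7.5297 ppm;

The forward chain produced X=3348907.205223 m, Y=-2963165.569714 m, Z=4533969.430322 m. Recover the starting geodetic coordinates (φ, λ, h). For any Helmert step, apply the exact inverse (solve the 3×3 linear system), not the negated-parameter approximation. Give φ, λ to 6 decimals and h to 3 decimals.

start: X=3348907.2052, Y=-2963165.5697, Z=4533969.4303 m
→ Helmert⁻¹: X=3348525.4853, Y=-2963723.4727, Z=4533816.8832
→ Helmert⁻¹: X=3348015.6875, Y=-2964108.5667, Z=4533610.3542
→ Helmert⁻¹: X=3347948.0711, Y=-2964485.2333, Z=4533206.9384
→ geod (Bowring, a=6378137.000): φ=45.58313800°, λ=-41.52371200°, h=372.4200 m

φ=45.583138°, λ=-41.523712°, h=372.420 m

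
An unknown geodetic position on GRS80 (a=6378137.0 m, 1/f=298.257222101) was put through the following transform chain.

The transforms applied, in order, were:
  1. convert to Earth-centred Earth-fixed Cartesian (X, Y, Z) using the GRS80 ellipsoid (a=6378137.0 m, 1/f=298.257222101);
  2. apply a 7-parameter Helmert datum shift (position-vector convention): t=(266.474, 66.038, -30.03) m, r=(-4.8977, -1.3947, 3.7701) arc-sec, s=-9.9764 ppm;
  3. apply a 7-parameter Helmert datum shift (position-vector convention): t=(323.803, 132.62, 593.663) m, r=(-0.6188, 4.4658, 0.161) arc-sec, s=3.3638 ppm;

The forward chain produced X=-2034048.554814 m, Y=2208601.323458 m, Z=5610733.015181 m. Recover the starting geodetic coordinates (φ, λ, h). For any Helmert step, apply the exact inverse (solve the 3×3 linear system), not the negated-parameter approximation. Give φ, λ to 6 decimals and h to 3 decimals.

start: X=-2034048.5548, Y=2208601.3235, Z=5610733.0152 m
→ Helmert⁻¹: X=-2034485.2537, Y=2208446.0323, Z=5610083.0580
→ Helmert⁻¹: X=-2034693.7293, Y=2208306.0027, Z=5610235.2509
→ geod (Bowring, a=6378137.000): φ=62.00276000°, λ=132.65691600°, h=1784.4570 m

φ=62.002760°, λ=132.656916°, h=1784.457 m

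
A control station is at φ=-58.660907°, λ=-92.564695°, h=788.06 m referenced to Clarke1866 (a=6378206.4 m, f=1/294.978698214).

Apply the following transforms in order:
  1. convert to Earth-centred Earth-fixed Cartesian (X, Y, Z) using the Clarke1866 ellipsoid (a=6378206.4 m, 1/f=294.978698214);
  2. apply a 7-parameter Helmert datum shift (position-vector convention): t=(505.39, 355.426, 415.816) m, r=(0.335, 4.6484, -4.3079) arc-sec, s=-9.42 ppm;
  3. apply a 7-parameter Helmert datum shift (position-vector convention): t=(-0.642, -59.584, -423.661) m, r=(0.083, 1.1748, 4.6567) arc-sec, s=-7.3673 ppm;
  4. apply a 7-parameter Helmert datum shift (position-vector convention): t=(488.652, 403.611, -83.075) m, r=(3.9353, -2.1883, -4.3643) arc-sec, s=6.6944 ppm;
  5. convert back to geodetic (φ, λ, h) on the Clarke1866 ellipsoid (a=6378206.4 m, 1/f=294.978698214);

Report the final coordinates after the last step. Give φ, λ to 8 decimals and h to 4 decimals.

start: φ=-58.660907°, λ=-92.564695°, h=788.060 m
→ ECEF (a=6378206.400, f=1/294.978698214): X=-148827.6152, Y=-3322616.6214, Z=-5424860.4865
→ Helmert 7p (PV): X=-148512.4703, Y=-3322217.9775, Z=-5424395.6107
→ Helmert 7p (PV): X=-148467.9102, Y=-3322254.2558, Z=-5424779.7995
→ Helmert 7p (PV): X=-147992.9944, Y=-3321766.2446, Z=-5424964.1506
→ geod (Bowring, a=6378206.400): φ=-58.66819000°, λ=-92.55098334°, h=415.4370 m

φ=-58.66819000°, λ=-92.55098334°, h=415.4370 m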